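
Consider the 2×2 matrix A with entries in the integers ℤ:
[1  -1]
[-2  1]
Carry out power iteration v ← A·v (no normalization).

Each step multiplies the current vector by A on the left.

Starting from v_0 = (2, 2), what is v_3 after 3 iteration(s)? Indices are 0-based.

v_0 = (2, 2).
v_1 = A·v_0 = (0, -2).
v_2 = A·v_1 = (2, -2).
v_3 = A·v_2 = (4, -6).

v_3 = (4, -6)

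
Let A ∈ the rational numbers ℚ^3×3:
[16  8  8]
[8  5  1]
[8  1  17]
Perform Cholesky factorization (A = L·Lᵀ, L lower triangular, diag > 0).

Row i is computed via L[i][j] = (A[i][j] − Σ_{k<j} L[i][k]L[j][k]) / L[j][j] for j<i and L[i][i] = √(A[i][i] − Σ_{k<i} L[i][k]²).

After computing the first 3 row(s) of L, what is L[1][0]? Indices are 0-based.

Step 1: L[0][0] = √(16) = 4.
  L[1][0] = (8) / L[0][0] = 2.
Step 2: L[1][1] = √(1) = 1.
  L[2][0] = (8) / L[0][0] = 2.
  L[2][1] = (-3) / L[1][1] = -3.
Step 3: L[2][2] = √(4) = 2.

L[1][0] = 2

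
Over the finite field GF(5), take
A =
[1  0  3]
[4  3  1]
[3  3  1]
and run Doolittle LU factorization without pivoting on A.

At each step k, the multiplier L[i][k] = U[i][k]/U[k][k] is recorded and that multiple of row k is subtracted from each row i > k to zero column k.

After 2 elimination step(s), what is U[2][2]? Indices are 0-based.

k=0: U[0][0]=1
  eliminate (1,0): mult=4, new row 1: (0, 3, 4); set L[1][0]=4
  eliminate (2,0): mult=3, new row 2: (0, 3, 2); set L[2][0]=3
k=1: U[1][1]=3
  eliminate (2,1): mult=1, new row 2: (0, 0, 3); set L[2][1]=1

U[2][2] = 3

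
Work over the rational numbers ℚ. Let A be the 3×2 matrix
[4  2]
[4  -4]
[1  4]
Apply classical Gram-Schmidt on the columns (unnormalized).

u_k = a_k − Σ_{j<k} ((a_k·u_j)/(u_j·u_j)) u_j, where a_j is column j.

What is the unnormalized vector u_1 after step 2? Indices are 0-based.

Step 1: u_0 = a_0 = (4, 4, 1).
Step 2: u_1 = a_1 − (-4/33)·u_0 = (82/33, -116/33, 136/33).

u_1 = (82/33, -116/33, 136/33)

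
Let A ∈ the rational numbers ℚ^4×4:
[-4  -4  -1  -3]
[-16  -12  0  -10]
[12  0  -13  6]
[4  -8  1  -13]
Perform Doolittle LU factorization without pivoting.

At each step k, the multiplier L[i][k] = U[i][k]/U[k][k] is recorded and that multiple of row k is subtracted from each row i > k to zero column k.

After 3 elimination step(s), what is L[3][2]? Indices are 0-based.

L[3][2] = -3

k=0: U[0][0]=-4
  eliminate (1,0): mult=4, new row 1: (0, 4, 4, 2); set L[1][0]=4
  eliminate (2,0): mult=-3, new row 2: (0, -12, -16, -3); set L[2][0]=-3
  eliminate (3,0): mult=-1, new row 3: (0, -12, 0, -16); set L[3][0]=-1
k=1: U[1][1]=4
  eliminate (2,1): mult=-3, new row 2: (0, 0, -4, 3); set L[2][1]=-3
  eliminate (3,1): mult=-3, new row 3: (0, 0, 12, -10); set L[3][1]=-3
k=2: U[2][2]=-4
  eliminate (3,2): mult=-3, new row 3: (0, 0, 0, -1); set L[3][2]=-3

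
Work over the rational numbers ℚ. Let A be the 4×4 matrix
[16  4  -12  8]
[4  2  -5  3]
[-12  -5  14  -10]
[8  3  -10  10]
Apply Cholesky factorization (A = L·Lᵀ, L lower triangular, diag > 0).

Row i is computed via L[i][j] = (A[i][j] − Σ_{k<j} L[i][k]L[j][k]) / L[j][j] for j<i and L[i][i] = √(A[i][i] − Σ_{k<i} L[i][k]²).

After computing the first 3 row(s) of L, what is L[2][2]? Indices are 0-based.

L[2][2] = 1

Step 1: L[0][0] = √(16) = 4.
  L[1][0] = (4) / L[0][0] = 1.
Step 2: L[1][1] = √(1) = 1.
  L[2][0] = (-12) / L[0][0] = -3.
  L[2][1] = (-2) / L[1][1] = -2.
Step 3: L[2][2] = √(1) = 1.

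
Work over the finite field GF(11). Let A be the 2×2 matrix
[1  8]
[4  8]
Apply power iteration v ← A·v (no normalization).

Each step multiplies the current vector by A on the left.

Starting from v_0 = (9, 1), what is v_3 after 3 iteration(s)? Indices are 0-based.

v_3 = (0, 7)

v_0 = (9, 1).
v_1 = A·v_0 = (6, 0).
v_2 = A·v_1 = (6, 2).
v_3 = A·v_2 = (0, 7).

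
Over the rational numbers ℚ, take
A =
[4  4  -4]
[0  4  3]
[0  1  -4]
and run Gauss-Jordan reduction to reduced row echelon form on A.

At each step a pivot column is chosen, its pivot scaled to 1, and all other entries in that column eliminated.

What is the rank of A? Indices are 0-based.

rank = 3

step 1: normalize row 0 (÷4) = (1, 1, -1)
step 2: normalize row 1 (÷4) = (0, 1, 3/4)
  row 0: subtract 1×row1 = (1, 0, -7/4)
  row 2: subtract 1×row1 = (0, 0, -19/4)
step 3: normalize row 2 (÷-19/4) = (0, 0, 1)
  row 0: subtract -7/4×row2 = (1, 0, 0)
  row 1: subtract 3/4×row2 = (0, 1, 0)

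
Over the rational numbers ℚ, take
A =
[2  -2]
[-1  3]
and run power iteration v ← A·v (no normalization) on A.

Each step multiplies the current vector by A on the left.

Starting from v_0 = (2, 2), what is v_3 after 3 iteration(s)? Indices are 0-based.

v_0 = (2, 2).
v_1 = A·v_0 = (0, 4).
v_2 = A·v_1 = (-8, 12).
v_3 = A·v_2 = (-40, 44).

v_3 = (-40, 44)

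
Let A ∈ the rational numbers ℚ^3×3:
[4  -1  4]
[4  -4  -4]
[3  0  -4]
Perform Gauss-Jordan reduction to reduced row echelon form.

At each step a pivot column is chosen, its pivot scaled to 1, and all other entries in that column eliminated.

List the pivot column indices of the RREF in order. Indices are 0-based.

pivot(0,0)=4: scale R0 → (1, -1/4, 1)
  clear (1,0): R1 −= (4)R0 → (0, -3, -8)
  clear (2,0): R2 −= (3)R0 → (0, 3/4, -7)
pivot(1,1)=-3: scale R1 → (0, 1, 8/3)
  clear (0,1): R0 −= (-1/4)R1 → (1, 0, 5/3)
  clear (2,1): R2 −= (3/4)R1 → (0, 0, -9)
pivot(2,2)=-9: scale R2 → (0, 0, 1)
  clear (0,2): R0 −= (5/3)R2 → (1, 0, 0)
  clear (1,2): R1 −= (8/3)R2 → (0, 1, 0)

pivot columns: 0, 1, 2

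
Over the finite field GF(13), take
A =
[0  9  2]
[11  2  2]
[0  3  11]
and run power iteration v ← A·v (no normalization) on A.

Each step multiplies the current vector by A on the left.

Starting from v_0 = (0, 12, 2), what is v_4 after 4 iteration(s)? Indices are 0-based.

v_0 = (0, 12, 2).
v_1 = A·v_0 = (8, 2, 6).
v_2 = A·v_1 = (4, 0, 7).
v_3 = A·v_2 = (1, 6, 12).
v_4 = A·v_3 = (0, 8, 7).

v_4 = (0, 8, 7)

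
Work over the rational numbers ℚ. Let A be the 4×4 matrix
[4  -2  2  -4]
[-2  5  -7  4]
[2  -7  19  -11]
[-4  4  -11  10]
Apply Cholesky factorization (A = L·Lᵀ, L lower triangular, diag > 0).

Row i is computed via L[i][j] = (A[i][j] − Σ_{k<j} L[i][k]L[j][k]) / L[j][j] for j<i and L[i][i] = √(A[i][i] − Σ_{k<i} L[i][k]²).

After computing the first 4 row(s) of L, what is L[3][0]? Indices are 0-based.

L[3][0] = -2

Step 1: L[0][0] = √(4) = 2.
  L[1][0] = (-2) / L[0][0] = -1.
Step 2: L[1][1] = √(4) = 2.
  L[2][0] = (2) / L[0][0] = 1.
  L[2][1] = (-6) / L[1][1] = -3.
Step 3: L[2][2] = √(9) = 3.
  L[3][0] = (-4) / L[0][0] = -2.
  L[3][1] = (2) / L[1][1] = 1.
  L[3][2] = (-6) / L[2][2] = -2.
Step 4: L[3][3] = √(1) = 1.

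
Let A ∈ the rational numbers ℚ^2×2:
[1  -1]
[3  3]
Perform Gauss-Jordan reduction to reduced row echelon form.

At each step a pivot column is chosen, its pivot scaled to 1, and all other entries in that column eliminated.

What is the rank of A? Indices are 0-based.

rank = 2

[1] R0 /= 1  ⇒  (1, -1)
     R1 -= 3·R0  ⇒  (0, 6)
[2] R1 /= 6  ⇒  (0, 1)
     R0 -= -1·R1  ⇒  (1, 0)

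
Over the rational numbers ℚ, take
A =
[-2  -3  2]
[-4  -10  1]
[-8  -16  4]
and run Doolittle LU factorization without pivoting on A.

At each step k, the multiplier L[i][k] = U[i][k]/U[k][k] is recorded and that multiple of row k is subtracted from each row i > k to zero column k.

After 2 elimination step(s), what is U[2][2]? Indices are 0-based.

U[2][2] = -1

k=0: U[0][0]=-2
  eliminate (1,0): mult=2, new row 1: (0, -4, -3); set L[1][0]=2
  eliminate (2,0): mult=4, new row 2: (0, -4, -4); set L[2][0]=4
k=1: U[1][1]=-4
  eliminate (2,1): mult=1, new row 2: (0, 0, -1); set L[2][1]=1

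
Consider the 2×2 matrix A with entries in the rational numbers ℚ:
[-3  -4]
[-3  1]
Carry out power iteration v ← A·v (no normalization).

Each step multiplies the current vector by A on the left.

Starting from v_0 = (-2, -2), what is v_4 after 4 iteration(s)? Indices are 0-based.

v_0 = (-2, -2).
v_1 = A·v_0 = (14, 4).
v_2 = A·v_1 = (-58, -38).
v_3 = A·v_2 = (326, 136).
v_4 = A·v_3 = (-1522, -842).

v_4 = (-1522, -842)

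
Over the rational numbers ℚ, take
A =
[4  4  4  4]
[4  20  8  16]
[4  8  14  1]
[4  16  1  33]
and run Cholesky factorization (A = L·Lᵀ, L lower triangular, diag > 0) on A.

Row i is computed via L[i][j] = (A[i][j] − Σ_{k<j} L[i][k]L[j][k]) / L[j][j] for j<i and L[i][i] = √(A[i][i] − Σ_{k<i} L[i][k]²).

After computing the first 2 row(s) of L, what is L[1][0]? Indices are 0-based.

Step 1: L[0][0] = √(4) = 2.
  L[1][0] = (4) / L[0][0] = 2.
Step 2: L[1][1] = √(16) = 4.

L[1][0] = 2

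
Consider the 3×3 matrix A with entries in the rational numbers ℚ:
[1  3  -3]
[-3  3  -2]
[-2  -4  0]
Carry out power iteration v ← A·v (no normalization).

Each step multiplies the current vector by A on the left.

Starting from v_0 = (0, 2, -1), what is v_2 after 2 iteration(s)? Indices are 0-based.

v_2 = (57, 13, -50)

v_0 = (0, 2, -1).
v_1 = A·v_0 = (9, 8, -8).
v_2 = A·v_1 = (57, 13, -50).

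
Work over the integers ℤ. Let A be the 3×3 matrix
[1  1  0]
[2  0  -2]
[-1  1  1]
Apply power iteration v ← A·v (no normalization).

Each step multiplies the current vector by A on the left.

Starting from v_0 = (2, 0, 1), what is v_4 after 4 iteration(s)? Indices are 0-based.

v_0 = (2, 0, 1).
v_1 = A·v_0 = (2, 2, -1).
v_2 = A·v_1 = (4, 6, -1).
v_3 = A·v_2 = (10, 10, 1).
v_4 = A·v_3 = (20, 18, 1).

v_4 = (20, 18, 1)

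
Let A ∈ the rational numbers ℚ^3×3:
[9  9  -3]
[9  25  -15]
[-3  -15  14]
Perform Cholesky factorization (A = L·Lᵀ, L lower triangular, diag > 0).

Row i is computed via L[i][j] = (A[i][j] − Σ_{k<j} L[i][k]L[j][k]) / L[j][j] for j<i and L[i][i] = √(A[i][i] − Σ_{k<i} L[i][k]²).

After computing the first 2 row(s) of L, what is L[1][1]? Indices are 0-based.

L[1][1] = 4

Step 1: L[0][0] = √(9) = 3.
  L[1][0] = (9) / L[0][0] = 3.
Step 2: L[1][1] = √(16) = 4.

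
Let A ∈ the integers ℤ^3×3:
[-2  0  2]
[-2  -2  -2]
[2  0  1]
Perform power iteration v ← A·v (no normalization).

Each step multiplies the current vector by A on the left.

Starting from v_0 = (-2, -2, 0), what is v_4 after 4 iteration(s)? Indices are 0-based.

v_0 = (-2, -2, 0).
v_1 = A·v_0 = (4, 8, -4).
v_2 = A·v_1 = (-16, -16, 4).
v_3 = A·v_2 = (40, 56, -28).
v_4 = A·v_3 = (-136, -136, 52).

v_4 = (-136, -136, 52)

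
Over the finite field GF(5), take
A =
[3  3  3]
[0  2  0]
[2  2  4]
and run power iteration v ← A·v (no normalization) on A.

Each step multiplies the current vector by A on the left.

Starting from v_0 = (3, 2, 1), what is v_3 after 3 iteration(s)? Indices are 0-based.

v_3 = (3, 1, 2)

v_0 = (3, 2, 1).
v_1 = A·v_0 = (3, 4, 4).
v_2 = A·v_1 = (3, 3, 0).
v_3 = A·v_2 = (3, 1, 2).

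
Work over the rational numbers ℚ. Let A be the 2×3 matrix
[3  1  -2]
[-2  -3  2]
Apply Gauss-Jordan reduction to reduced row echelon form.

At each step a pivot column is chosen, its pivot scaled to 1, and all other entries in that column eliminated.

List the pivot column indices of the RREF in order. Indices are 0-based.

pivot columns: 0, 1

[1] R0 /= 3  ⇒  (1, 1/3, -2/3)
     R1 -= -2·R0  ⇒  (0, -7/3, 2/3)
[2] R1 /= -7/3  ⇒  (0, 1, -2/7)
     R0 -= 1/3·R1  ⇒  (1, 0, -4/7)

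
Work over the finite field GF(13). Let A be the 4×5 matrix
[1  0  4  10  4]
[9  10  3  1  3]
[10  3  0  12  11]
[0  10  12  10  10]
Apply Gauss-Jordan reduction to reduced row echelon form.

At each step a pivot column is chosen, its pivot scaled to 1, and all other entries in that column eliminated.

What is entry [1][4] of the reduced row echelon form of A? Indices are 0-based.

M[1][4] = 5

step 1: normalize row 0 (÷1) = (1, 0, 4, 10, 4)
  row 1: subtract 9×row0 = (0, 10, 6, 2, 6)
  row 2: subtract 10×row0 = (0, 3, 12, 3, 10)
step 2: normalize row 1 (÷10) = (0, 1, 11, 8, 11)
  row 2: subtract 3×row1 = (0, 0, 5, 5, 3)
  row 3: subtract 10×row1 = (0, 0, 6, 8, 4)
step 3: normalize row 2 (÷5) = (0, 0, 1, 1, 11)
  row 0: subtract 4×row2 = (1, 0, 0, 6, 12)
  row 1: subtract 11×row2 = (0, 1, 0, 10, 7)
  row 3: subtract 6×row2 = (0, 0, 0, 2, 3)
step 4: normalize row 3 (÷2) = (0, 0, 0, 1, 8)
  row 0: subtract 6×row3 = (1, 0, 0, 0, 3)
  row 1: subtract 10×row3 = (0, 1, 0, 0, 5)
  row 2: subtract 1×row3 = (0, 0, 1, 0, 3)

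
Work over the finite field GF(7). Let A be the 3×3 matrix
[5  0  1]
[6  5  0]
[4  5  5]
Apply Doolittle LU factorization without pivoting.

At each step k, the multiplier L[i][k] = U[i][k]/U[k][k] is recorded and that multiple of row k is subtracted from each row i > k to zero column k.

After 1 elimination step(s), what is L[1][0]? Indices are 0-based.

k=0: U[0][0]=5
  eliminate (1,0): mult=4, new row 1: (0, 5, 3); set L[1][0]=4
  eliminate (2,0): mult=5, new row 2: (0, 5, 0); set L[2][0]=5

L[1][0] = 4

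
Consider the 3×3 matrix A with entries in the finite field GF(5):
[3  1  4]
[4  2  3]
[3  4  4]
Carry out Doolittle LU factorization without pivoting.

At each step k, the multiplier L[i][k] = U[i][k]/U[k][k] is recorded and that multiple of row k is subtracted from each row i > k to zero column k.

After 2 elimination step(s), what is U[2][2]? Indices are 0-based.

[col 0] pivot 3
  R1 -= 3*R0 → (0, 4, 1)  (L[1][0] := 3)
  R2 -= 1*R0 → (0, 3, 0)  (L[2][0] := 1)
[col 1] pivot 4
  R2 -= 2*R1 → (0, 0, 3)  (L[2][1] := 2)

U[2][2] = 3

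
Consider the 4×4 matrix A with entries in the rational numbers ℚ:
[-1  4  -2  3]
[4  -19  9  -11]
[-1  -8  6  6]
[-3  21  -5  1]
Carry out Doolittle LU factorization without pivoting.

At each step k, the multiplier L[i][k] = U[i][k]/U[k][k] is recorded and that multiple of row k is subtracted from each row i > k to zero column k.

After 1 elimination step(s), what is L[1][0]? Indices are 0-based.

Step 1: pivot at (0,0) is -1.
  row1 ← row1 − (-4)·row0  ⇒  L[1][0]=-4, U row1=(0, -3, 1, 1)
  row2 ← row2 − (1)·row0  ⇒  L[2][0]=1, U row2=(0, -12, 8, 3)
  row3 ← row3 − (3)·row0  ⇒  L[3][0]=3, U row3=(0, 9, 1, -8)

L[1][0] = -4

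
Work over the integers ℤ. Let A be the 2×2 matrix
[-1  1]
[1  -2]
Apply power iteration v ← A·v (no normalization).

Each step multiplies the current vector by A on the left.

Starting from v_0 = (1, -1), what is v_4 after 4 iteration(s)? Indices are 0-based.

v_0 = (1, -1).
v_1 = A·v_0 = (-2, 3).
v_2 = A·v_1 = (5, -8).
v_3 = A·v_2 = (-13, 21).
v_4 = A·v_3 = (34, -55).

v_4 = (34, -55)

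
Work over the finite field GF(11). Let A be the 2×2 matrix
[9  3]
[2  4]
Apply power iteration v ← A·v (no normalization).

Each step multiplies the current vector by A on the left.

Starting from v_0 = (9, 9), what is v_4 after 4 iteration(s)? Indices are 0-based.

v_4 = (6, 4)

v_0 = (9, 9).
v_1 = A·v_0 = (9, 10).
v_2 = A·v_1 = (1, 3).
v_3 = A·v_2 = (7, 3).
v_4 = A·v_3 = (6, 4).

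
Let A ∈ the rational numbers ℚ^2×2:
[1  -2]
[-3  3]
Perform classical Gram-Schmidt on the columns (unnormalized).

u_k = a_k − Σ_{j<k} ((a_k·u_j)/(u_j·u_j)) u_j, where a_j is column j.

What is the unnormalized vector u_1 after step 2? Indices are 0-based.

u_1 = (-9/10, -3/10)

Step 1: u_0 = a_0 = (1, -3).
Step 2: u_1 = a_1 − (-11/10)·u_0 = (-9/10, -3/10).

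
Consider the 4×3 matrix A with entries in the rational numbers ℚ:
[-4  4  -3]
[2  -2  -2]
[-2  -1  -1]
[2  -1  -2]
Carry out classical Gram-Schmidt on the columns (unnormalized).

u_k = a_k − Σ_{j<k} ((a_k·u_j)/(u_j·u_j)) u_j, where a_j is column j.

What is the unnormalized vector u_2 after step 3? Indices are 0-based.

u_2 = (-55/27, -67/27, -43/54, -43/18)

Step 1: u_0 = a_0 = (-4, 2, -2, 2).
Step 2: u_1 = a_1 − (-5/7)·u_0 = (8/7, -4/7, -17/7, 3/7).
Step 3: u_2 = a_2 − (3/14)·u_0 − (-5/54)·u_1 = (-55/27, -67/27, -43/54, -43/18).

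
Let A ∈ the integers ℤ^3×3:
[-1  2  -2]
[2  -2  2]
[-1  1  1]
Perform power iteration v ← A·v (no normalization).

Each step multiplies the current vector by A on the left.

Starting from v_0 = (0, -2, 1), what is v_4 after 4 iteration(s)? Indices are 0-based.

v_4 = (392, -486, 173)

v_0 = (0, -2, 1).
v_1 = A·v_0 = (-6, 6, -1).
v_2 = A·v_1 = (20, -26, 11).
v_3 = A·v_2 = (-94, 114, -35).
v_4 = A·v_3 = (392, -486, 173).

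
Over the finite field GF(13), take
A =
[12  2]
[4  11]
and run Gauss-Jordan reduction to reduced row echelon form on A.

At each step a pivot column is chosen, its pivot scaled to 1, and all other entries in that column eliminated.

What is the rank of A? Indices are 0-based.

pivot(0,0)=12: scale R0 → (1, 11)
  clear (1,0): R1 −= (4)R0 → (0, 6)
pivot(1,1)=6: scale R1 → (0, 1)
  clear (0,1): R0 −= (11)R1 → (1, 0)

rank = 2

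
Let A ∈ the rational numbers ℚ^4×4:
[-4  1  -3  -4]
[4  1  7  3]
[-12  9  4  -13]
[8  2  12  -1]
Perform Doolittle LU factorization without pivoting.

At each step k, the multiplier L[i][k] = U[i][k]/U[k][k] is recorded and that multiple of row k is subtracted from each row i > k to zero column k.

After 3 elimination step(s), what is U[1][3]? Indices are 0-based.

[col 0] pivot -4
  R1 -= -1*R0 → (0, 2, 4, -1)  (L[1][0] := -1)
  R2 -= 3*R0 → (0, 6, 13, -1)  (L[2][0] := 3)
  R3 -= -2*R0 → (0, 4, 6, -9)  (L[3][0] := -2)
[col 1] pivot 2
  R2 -= 3*R1 → (0, 0, 1, 2)  (L[2][1] := 3)
  R3 -= 2*R1 → (0, 0, -2, -7)  (L[3][1] := 2)
[col 2] pivot 1
  R3 -= -2*R2 → (0, 0, 0, -3)  (L[3][2] := -2)

U[1][3] = -1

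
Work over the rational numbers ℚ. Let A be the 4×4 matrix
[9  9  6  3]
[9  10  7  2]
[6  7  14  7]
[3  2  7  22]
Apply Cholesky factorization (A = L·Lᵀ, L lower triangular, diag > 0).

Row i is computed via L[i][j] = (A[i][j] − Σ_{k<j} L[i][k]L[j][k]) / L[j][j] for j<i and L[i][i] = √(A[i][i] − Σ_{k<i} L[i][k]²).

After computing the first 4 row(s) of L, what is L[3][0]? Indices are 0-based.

L[3][0] = 1

Step 1: L[0][0] = √(9) = 3.
  L[1][0] = (9) / L[0][0] = 3.
Step 2: L[1][1] = √(1) = 1.
  L[2][0] = (6) / L[0][0] = 2.
  L[2][1] = (1) / L[1][1] = 1.
Step 3: L[2][2] = √(9) = 3.
  L[3][0] = (3) / L[0][0] = 1.
  L[3][1] = (-1) / L[1][1] = -1.
  L[3][2] = (6) / L[2][2] = 2.
Step 4: L[3][3] = √(16) = 4.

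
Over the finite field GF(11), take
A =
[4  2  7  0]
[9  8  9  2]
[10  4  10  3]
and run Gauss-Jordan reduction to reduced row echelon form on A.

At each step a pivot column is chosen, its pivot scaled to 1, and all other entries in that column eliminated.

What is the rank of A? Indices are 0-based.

[1] R0 /= 4  ⇒  (1, 6, 10, 0)
     R1 -= 9·R0  ⇒  (0, 9, 7, 2)
     R2 -= 10·R0  ⇒  (0, 10, 9, 3)
[2] R1 /= 9  ⇒  (0, 1, 2, 10)
     R0 -= 6·R1  ⇒  (1, 0, 9, 6)
     R2 -= 10·R1  ⇒  (0, 0, 0, 2)
column 2 empty below row 2
[3] R2 /= 2  ⇒  (0, 0, 0, 1)
     R0 -= 6·R2  ⇒  (1, 0, 9, 0)
     R1 -= 10·R2  ⇒  (0, 1, 2, 0)

rank = 3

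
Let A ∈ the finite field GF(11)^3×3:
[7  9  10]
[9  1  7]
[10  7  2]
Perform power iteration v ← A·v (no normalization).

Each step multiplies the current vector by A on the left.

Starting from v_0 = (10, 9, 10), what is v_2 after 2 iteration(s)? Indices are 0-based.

v_2 = (4, 2, 0)

v_0 = (10, 9, 10).
v_1 = A·v_0 = (9, 4, 7).
v_2 = A·v_1 = (4, 2, 0).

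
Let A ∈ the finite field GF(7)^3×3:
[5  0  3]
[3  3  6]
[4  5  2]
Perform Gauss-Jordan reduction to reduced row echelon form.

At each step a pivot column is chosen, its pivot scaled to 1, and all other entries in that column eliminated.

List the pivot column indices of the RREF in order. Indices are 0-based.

pivot columns: 0, 1, 2

pivot(0,0)=5: scale R0 → (1, 0, 2)
  clear (1,0): R1 −= (3)R0 → (0, 3, 0)
  clear (2,0): R2 −= (4)R0 → (0, 5, 1)
pivot(1,1)=3: scale R1 → (0, 1, 0)
  clear (2,1): R2 −= (5)R1 → (0, 0, 1)
pivot(2,2)=1: scale R2 → (0, 0, 1)
  clear (0,2): R0 −= (2)R2 → (1, 0, 0)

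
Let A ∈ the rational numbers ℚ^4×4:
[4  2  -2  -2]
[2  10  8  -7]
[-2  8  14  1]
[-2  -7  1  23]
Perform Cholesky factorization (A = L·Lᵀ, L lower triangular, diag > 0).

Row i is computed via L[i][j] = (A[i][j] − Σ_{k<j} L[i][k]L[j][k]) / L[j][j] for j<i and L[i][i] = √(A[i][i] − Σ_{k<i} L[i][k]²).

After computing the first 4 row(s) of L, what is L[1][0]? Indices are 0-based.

Step 1: L[0][0] = √(4) = 2.
  L[1][0] = (2) / L[0][0] = 1.
Step 2: L[1][1] = √(9) = 3.
  L[2][0] = (-2) / L[0][0] = -1.
  L[2][1] = (9) / L[1][1] = 3.
Step 3: L[2][2] = √(4) = 2.
  L[3][0] = (-2) / L[0][0] = -1.
  L[3][1] = (-6) / L[1][1] = -2.
  L[3][2] = (6) / L[2][2] = 3.
Step 4: L[3][3] = √(9) = 3.

L[1][0] = 1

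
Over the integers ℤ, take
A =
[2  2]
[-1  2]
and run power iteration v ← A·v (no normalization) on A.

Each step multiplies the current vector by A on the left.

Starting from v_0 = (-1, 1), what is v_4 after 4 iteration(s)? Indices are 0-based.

v_0 = (-1, 1).
v_1 = A·v_0 = (0, 3).
v_2 = A·v_1 = (6, 6).
v_3 = A·v_2 = (24, 6).
v_4 = A·v_3 = (60, -12).

v_4 = (60, -12)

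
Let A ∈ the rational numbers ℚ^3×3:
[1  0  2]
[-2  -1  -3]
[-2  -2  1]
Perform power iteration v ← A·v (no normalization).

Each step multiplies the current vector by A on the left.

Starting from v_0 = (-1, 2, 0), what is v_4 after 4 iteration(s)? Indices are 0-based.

v_4 = (-17, 26, 0)

v_0 = (-1, 2, 0).
v_1 = A·v_0 = (-1, 0, -2).
v_2 = A·v_1 = (-5, 8, 0).
v_3 = A·v_2 = (-5, 2, -6).
v_4 = A·v_3 = (-17, 26, 0).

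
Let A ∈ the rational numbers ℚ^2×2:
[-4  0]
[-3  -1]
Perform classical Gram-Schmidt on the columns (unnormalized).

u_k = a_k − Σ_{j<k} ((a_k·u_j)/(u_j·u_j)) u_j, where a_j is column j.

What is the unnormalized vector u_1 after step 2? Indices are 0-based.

Step 1: u_0 = a_0 = (-4, -3).
Step 2: u_1 = a_1 − (3/25)·u_0 = (12/25, -16/25).

u_1 = (12/25, -16/25)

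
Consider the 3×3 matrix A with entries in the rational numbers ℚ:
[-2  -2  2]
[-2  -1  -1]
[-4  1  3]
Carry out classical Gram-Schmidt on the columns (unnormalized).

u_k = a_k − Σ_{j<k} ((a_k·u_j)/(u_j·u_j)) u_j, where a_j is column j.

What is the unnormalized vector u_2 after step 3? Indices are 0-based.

u_2 = (6/5, -2, 2/5)

Step 1: u_0 = a_0 = (-2, -2, -4).
Step 2: u_1 = a_1 − (1/12)·u_0 = (-11/6, -5/6, 4/3).
Step 3: u_2 = a_2 − (-7/12)·u_0 − (1/5)·u_1 = (6/5, -2, 2/5).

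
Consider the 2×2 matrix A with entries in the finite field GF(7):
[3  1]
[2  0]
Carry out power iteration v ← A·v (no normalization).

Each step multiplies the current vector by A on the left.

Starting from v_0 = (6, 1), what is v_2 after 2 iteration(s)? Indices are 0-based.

v_2 = (6, 3)

v_0 = (6, 1).
v_1 = A·v_0 = (5, 5).
v_2 = A·v_1 = (6, 3).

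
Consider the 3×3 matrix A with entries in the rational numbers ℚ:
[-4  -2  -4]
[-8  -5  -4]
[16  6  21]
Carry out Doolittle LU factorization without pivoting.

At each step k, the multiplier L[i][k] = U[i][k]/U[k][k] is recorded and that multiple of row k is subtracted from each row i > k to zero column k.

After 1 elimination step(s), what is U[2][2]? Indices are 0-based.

U[2][2] = 5

Step 1: pivot at (0,0) is -4.
  row1 ← row1 − (2)·row0  ⇒  L[1][0]=2, U row1=(0, -1, 4)
  row2 ← row2 − (-4)·row0  ⇒  L[2][0]=-4, U row2=(0, -2, 5)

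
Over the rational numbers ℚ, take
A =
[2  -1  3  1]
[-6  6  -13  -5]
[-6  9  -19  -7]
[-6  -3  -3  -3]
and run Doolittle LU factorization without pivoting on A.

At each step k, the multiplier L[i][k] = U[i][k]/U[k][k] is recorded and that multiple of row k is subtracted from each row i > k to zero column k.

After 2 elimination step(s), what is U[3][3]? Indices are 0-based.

U[3][3] = -4

Step 1: pivot at (0,0) is 2.
  row1 ← row1 − (-3)·row0  ⇒  L[1][0]=-3, U row1=(0, 3, -4, -2)
  row2 ← row2 − (-3)·row0  ⇒  L[2][0]=-3, U row2=(0, 6, -10, -4)
  row3 ← row3 − (-3)·row0  ⇒  L[3][0]=-3, U row3=(0, -6, 6, 0)
Step 2: pivot at (1,1) is 3.
  row2 ← row2 − (2)·row1  ⇒  L[2][1]=2, U row2=(0, 0, -2, 0)
  row3 ← row3 − (-2)·row1  ⇒  L[3][1]=-2, U row3=(0, 0, -2, -4)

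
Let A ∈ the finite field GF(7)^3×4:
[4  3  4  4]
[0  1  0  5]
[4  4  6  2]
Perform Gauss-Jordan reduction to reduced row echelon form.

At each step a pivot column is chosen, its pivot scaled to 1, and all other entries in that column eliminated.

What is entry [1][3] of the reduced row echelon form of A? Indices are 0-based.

M[1][3] = 5

pivot(0,0)=4: scale R0 → (1, 6, 1, 1)
  clear (2,0): R2 −= (4)R0 → (0, 1, 2, 5)
pivot(1,1)=1: scale R1 → (0, 1, 0, 5)
  clear (0,1): R0 −= (6)R1 → (1, 0, 1, 6)
  clear (2,1): R2 −= (1)R1 → (0, 0, 2, 0)
pivot(2,2)=2: scale R2 → (0, 0, 1, 0)
  clear (0,2): R0 −= (1)R2 → (1, 0, 0, 6)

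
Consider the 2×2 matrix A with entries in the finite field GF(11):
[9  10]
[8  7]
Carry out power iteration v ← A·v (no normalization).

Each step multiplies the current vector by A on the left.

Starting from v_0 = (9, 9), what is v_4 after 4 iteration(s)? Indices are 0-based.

v_0 = (9, 9).
v_1 = A·v_0 = (6, 3).
v_2 = A·v_1 = (7, 3).
v_3 = A·v_2 = (5, 0).
v_4 = A·v_3 = (1, 7).

v_4 = (1, 7)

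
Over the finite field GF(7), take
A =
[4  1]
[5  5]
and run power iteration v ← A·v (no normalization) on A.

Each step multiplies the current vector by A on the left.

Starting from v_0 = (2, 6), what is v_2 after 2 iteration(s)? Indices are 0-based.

v_2 = (5, 4)

v_0 = (2, 6).
v_1 = A·v_0 = (0, 5).
v_2 = A·v_1 = (5, 4).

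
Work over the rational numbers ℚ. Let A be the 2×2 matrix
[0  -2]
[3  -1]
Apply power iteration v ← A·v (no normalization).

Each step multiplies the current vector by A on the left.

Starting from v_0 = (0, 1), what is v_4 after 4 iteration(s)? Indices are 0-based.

v_4 = (-22, 19)

v_0 = (0, 1).
v_1 = A·v_0 = (-2, -1).
v_2 = A·v_1 = (2, -5).
v_3 = A·v_2 = (10, 11).
v_4 = A·v_3 = (-22, 19).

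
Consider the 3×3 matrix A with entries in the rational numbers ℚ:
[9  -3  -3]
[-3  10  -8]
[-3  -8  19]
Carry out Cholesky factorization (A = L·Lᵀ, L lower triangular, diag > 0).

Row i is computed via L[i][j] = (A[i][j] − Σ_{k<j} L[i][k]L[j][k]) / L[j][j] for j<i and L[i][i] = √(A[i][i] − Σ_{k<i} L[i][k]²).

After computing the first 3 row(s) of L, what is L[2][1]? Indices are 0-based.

L[2][1] = -3

Step 1: L[0][0] = √(9) = 3.
  L[1][0] = (-3) / L[0][0] = -1.
Step 2: L[1][1] = √(9) = 3.
  L[2][0] = (-3) / L[0][0] = -1.
  L[2][1] = (-9) / L[1][1] = -3.
Step 3: L[2][2] = √(9) = 3.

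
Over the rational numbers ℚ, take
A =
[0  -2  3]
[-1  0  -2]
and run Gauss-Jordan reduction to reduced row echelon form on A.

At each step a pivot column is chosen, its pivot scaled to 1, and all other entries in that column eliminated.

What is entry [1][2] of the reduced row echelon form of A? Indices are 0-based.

M[1][2] = -3/2

[1] R0 <-> R1
[1] R0 /= -1  ⇒  (1, 0, 2)
[2] R1 /= -2  ⇒  (0, 1, -3/2)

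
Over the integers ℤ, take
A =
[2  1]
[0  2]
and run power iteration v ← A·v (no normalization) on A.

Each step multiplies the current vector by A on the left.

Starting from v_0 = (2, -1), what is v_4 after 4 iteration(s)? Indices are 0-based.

v_4 = (0, -16)

v_0 = (2, -1).
v_1 = A·v_0 = (3, -2).
v_2 = A·v_1 = (4, -4).
v_3 = A·v_2 = (4, -8).
v_4 = A·v_3 = (0, -16).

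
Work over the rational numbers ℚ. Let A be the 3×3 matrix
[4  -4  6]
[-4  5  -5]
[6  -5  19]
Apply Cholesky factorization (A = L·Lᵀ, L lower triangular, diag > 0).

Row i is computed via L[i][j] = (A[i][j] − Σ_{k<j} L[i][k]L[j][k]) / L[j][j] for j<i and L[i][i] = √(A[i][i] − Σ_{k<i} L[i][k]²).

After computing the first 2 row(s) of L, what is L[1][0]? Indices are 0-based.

Step 1: L[0][0] = √(4) = 2.
  L[1][0] = (-4) / L[0][0] = -2.
Step 2: L[1][1] = √(1) = 1.

L[1][0] = -2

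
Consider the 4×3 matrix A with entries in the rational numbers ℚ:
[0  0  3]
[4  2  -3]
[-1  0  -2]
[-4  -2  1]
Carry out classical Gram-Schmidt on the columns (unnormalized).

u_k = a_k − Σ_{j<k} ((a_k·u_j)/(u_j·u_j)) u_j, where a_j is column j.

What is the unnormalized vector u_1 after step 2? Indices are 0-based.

u_1 = (0, 2/33, 16/33, -2/33)

Step 1: u_0 = a_0 = (0, 4, -1, -4).
Step 2: u_1 = a_1 − (16/33)·u_0 = (0, 2/33, 16/33, -2/33).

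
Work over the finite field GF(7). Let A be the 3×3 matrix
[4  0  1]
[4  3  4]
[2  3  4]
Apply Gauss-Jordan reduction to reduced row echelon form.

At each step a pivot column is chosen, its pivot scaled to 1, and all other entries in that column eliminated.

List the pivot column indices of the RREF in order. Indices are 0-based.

[1] R0 /= 4  ⇒  (1, 0, 2)
     R1 -= 4·R0  ⇒  (0, 3, 3)
     R2 -= 2·R0  ⇒  (0, 3, 0)
[2] R1 /= 3  ⇒  (0, 1, 1)
     R2 -= 3·R1  ⇒  (0, 0, 4)
[3] R2 /= 4  ⇒  (0, 0, 1)
     R0 -= 2·R2  ⇒  (1, 0, 0)
     R1 -= 1·R2  ⇒  (0, 1, 0)

pivot columns: 0, 1, 2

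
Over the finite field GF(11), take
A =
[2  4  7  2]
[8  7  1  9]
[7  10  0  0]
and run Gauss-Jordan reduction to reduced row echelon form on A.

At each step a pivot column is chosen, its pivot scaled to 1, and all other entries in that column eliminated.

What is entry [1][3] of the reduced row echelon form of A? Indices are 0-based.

step 1: normalize row 0 (÷2) = (1, 2, 9, 1)
  row 1: subtract 8×row0 = (0, 2, 6, 1)
  row 2: subtract 7×row0 = (0, 7, 3, 4)
step 2: normalize row 1 (÷2) = (0, 1, 3, 6)
  row 0: subtract 2×row1 = (1, 0, 3, 0)
  row 2: subtract 7×row1 = (0, 0, 4, 6)
step 3: normalize row 2 (÷4) = (0, 0, 1, 7)
  row 0: subtract 3×row2 = (1, 0, 0, 1)
  row 1: subtract 3×row2 = (0, 1, 0, 7)

M[1][3] = 7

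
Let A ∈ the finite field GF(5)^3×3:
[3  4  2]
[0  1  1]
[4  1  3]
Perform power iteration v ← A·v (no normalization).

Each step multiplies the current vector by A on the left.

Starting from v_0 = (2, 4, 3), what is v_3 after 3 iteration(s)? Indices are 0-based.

v_0 = (2, 4, 3).
v_1 = A·v_0 = (3, 2, 1).
v_2 = A·v_1 = (4, 3, 2).
v_3 = A·v_2 = (3, 0, 0).

v_3 = (3, 0, 0)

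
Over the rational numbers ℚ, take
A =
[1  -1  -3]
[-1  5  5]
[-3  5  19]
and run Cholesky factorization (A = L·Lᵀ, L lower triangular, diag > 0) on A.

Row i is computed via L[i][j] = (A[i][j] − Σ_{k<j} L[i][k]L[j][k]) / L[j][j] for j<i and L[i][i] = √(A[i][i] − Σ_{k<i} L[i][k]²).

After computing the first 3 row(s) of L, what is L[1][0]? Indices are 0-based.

L[1][0] = -1

Step 1: L[0][0] = √(1) = 1.
  L[1][0] = (-1) / L[0][0] = -1.
Step 2: L[1][1] = √(4) = 2.
  L[2][0] = (-3) / L[0][0] = -3.
  L[2][1] = (2) / L[1][1] = 1.
Step 3: L[2][2] = √(9) = 3.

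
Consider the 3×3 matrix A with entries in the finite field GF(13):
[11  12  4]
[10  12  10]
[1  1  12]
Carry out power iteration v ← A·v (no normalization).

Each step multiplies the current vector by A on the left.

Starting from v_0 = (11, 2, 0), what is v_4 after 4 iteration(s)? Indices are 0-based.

v_4 = (9, 10, 12)

v_0 = (11, 2, 0).
v_1 = A·v_0 = (2, 4, 0).
v_2 = A·v_1 = (5, 3, 6).
v_3 = A·v_2 = (11, 3, 2).
v_4 = A·v_3 = (9, 10, 12).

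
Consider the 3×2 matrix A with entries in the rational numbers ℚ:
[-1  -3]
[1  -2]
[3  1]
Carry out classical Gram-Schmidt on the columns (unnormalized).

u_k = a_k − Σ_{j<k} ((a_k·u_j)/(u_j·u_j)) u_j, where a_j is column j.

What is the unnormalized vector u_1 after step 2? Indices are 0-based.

Step 1: u_0 = a_0 = (-1, 1, 3).
Step 2: u_1 = a_1 − (4/11)·u_0 = (-29/11, -26/11, -1/11).

u_1 = (-29/11, -26/11, -1/11)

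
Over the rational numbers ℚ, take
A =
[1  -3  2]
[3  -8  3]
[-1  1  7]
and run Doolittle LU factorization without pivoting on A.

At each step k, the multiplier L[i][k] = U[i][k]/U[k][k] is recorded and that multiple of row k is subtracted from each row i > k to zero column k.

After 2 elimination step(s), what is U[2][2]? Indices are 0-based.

U[2][2] = 3

Step 1: pivot at (0,0) is 1.
  row1 ← row1 − (3)·row0  ⇒  L[1][0]=3, U row1=(0, 1, -3)
  row2 ← row2 − (-1)·row0  ⇒  L[2][0]=-1, U row2=(0, -2, 9)
Step 2: pivot at (1,1) is 1.
  row2 ← row2 − (-2)·row1  ⇒  L[2][1]=-2, U row2=(0, 0, 3)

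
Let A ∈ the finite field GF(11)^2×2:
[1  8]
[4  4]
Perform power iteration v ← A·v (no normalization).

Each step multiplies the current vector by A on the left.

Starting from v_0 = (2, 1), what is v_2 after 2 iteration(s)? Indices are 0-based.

v_0 = (2, 1).
v_1 = A·v_0 = (10, 1).
v_2 = A·v_1 = (7, 0).

v_2 = (7, 0)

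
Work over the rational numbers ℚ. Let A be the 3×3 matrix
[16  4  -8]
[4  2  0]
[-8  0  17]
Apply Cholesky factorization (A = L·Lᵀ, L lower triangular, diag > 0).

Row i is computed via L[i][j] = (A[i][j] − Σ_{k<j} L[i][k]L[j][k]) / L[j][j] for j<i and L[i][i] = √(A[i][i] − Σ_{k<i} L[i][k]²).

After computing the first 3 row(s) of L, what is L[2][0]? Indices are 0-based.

Step 1: L[0][0] = √(16) = 4.
  L[1][0] = (4) / L[0][0] = 1.
Step 2: L[1][1] = √(1) = 1.
  L[2][0] = (-8) / L[0][0] = -2.
  L[2][1] = (2) / L[1][1] = 2.
Step 3: L[2][2] = √(9) = 3.

L[2][0] = -2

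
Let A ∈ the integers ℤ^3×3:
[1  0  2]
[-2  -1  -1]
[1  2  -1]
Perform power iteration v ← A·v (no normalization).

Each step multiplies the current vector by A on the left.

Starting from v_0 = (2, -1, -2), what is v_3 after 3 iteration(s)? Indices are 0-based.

v_3 = (-10, -1, 14)

v_0 = (2, -1, -2).
v_1 = A·v_0 = (-2, -1, 2).
v_2 = A·v_1 = (2, 3, -6).
v_3 = A·v_2 = (-10, -1, 14).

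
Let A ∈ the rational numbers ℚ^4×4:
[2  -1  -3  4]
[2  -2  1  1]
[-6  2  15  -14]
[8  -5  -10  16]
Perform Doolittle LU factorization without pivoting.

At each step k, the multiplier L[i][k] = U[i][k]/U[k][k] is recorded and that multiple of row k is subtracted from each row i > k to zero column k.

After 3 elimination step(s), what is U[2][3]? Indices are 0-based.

Step 1: pivot at (0,0) is 2.
  row1 ← row1 − (1)·row0  ⇒  L[1][0]=1, U row1=(0, -1, 4, -3)
  row2 ← row2 − (-3)·row0  ⇒  L[2][0]=-3, U row2=(0, -1, 6, -2)
  row3 ← row3 − (4)·row0  ⇒  L[3][0]=4, U row3=(0, -1, 2, 0)
Step 2: pivot at (1,1) is -1.
  row2 ← row2 − (1)·row1  ⇒  L[2][1]=1, U row2=(0, 0, 2, 1)
  row3 ← row3 − (1)·row1  ⇒  L[3][1]=1, U row3=(0, 0, -2, 3)
Step 3: pivot at (2,2) is 2.
  row3 ← row3 − (-1)·row2  ⇒  L[3][2]=-1, U row3=(0, 0, 0, 4)

U[2][3] = 1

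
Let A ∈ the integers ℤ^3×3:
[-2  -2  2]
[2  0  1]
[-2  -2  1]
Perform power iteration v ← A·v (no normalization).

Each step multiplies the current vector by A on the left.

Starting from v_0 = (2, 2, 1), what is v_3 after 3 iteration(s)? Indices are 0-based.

v_3 = (52, -29, 57)

v_0 = (2, 2, 1).
v_1 = A·v_0 = (-6, 5, -7).
v_2 = A·v_1 = (-12, -19, -5).
v_3 = A·v_2 = (52, -29, 57).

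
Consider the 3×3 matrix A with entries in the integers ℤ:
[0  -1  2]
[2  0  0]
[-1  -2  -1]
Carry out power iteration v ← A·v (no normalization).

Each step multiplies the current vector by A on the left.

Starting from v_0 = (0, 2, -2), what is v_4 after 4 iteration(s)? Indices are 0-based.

v_4 = (48, 56, -32)

v_0 = (0, 2, -2).
v_1 = A·v_0 = (-6, 0, -2).
v_2 = A·v_1 = (-4, -12, 8).
v_3 = A·v_2 = (28, -8, 20).
v_4 = A·v_3 = (48, 56, -32).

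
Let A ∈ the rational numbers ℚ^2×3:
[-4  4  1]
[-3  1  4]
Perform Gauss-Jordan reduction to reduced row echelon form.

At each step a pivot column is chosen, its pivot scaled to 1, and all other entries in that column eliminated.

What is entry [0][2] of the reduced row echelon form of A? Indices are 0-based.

M[0][2] = -15/8

[1] R0 /= -4  ⇒  (1, -1, -1/4)
     R1 -= -3·R0  ⇒  (0, -2, 13/4)
[2] R1 /= -2  ⇒  (0, 1, -13/8)
     R0 -= -1·R1  ⇒  (1, 0, -15/8)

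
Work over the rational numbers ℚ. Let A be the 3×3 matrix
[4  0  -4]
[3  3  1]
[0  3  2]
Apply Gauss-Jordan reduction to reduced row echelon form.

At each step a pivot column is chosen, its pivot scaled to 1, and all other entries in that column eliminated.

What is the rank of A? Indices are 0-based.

rank = 3

step 1: normalize row 0 (÷4) = (1, 0, -1)
  row 1: subtract 3×row0 = (0, 3, 4)
step 2: normalize row 1 (÷3) = (0, 1, 4/3)
  row 2: subtract 3×row1 = (0, 0, -2)
step 3: normalize row 2 (÷-2) = (0, 0, 1)
  row 0: subtract -1×row2 = (1, 0, 0)
  row 1: subtract 4/3×row2 = (0, 1, 0)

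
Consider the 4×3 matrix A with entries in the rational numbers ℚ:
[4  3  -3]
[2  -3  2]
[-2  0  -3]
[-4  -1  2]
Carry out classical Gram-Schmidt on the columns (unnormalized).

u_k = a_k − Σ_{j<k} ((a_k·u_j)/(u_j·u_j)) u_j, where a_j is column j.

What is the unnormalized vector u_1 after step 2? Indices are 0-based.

Step 1: u_0 = a_0 = (4, 2, -2, -4).
Step 2: u_1 = a_1 − (1/4)·u_0 = (2, -7/2, 1/2, 0).

u_1 = (2, -7/2, 1/2, 0)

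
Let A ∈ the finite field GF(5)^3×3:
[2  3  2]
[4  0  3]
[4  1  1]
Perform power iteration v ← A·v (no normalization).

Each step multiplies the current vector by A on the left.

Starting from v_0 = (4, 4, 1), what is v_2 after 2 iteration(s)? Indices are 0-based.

v_0 = (4, 4, 1).
v_1 = A·v_0 = (2, 4, 1).
v_2 = A·v_1 = (3, 1, 3).

v_2 = (3, 1, 3)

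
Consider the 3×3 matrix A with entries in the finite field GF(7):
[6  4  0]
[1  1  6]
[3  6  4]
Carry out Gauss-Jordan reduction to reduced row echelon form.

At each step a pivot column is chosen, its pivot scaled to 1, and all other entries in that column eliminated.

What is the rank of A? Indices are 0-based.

pivot(0,0)=6: scale R0 → (1, 3, 0)
  clear (1,0): R1 −= (1)R0 → (0, 5, 6)
  clear (2,0): R2 −= (3)R0 → (0, 4, 4)
pivot(1,1)=5: scale R1 → (0, 1, 4)
  clear (0,1): R0 −= (3)R1 → (1, 0, 2)
  clear (2,1): R2 −= (4)R1 → (0, 0, 2)
pivot(2,2)=2: scale R2 → (0, 0, 1)
  clear (0,2): R0 −= (2)R2 → (1, 0, 0)
  clear (1,2): R1 −= (4)R2 → (0, 1, 0)

rank = 3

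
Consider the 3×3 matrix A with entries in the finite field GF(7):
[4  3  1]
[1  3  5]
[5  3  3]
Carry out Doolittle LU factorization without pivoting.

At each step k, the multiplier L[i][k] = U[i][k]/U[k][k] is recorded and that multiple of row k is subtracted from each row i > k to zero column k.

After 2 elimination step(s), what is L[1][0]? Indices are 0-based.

L[1][0] = 2

[col 0] pivot 4
  R1 -= 2*R0 → (0, 4, 3)  (L[1][0] := 2)
  R2 -= 3*R0 → (0, 1, 0)  (L[2][0] := 3)
[col 1] pivot 4
  R2 -= 2*R1 → (0, 0, 1)  (L[2][1] := 2)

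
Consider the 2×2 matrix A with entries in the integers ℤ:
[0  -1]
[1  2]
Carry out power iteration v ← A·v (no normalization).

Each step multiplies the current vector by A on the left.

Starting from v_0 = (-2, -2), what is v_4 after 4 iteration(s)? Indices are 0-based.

v_0 = (-2, -2).
v_1 = A·v_0 = (2, -6).
v_2 = A·v_1 = (6, -10).
v_3 = A·v_2 = (10, -14).
v_4 = A·v_3 = (14, -18).

v_4 = (14, -18)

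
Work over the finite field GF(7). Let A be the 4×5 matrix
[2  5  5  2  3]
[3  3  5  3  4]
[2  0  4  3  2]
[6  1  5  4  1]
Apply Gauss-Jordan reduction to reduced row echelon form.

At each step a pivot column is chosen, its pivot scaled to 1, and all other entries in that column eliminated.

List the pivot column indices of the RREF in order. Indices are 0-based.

pivot columns: 0, 1, 2, 3

step 1: normalize row 0 (÷2) = (1, 6, 6, 1, 5)
  row 1: subtract 3×row0 = (0, 6, 1, 0, 3)
  row 2: subtract 2×row0 = (0, 2, 6, 1, 6)
  row 3: subtract 6×row0 = (0, 0, 4, 5, 6)
step 2: normalize row 1 (÷6) = (0, 1, 6, 0, 4)
  row 0: subtract 6×row1 = (1, 0, 5, 1, 2)
  row 2: subtract 2×row1 = (0, 0, 1, 1, 5)
step 3: normalize row 2 (÷1) = (0, 0, 1, 1, 5)
  row 0: subtract 5×row2 = (1, 0, 0, 3, 5)
  row 1: subtract 6×row2 = (0, 1, 0, 1, 2)
  row 3: subtract 4×row2 = (0, 0, 0, 1, 0)
step 4: normalize row 3 (÷1) = (0, 0, 0, 1, 0)
  row 0: subtract 3×row3 = (1, 0, 0, 0, 5)
  row 1: subtract 1×row3 = (0, 1, 0, 0, 2)
  row 2: subtract 1×row3 = (0, 0, 1, 0, 5)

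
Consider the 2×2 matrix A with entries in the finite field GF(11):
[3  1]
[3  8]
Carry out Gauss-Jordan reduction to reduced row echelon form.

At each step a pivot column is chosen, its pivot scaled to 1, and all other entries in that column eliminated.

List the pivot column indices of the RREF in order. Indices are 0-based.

pivot columns: 0, 1

step 1: normalize row 0 (÷3) = (1, 4)
  row 1: subtract 3×row0 = (0, 7)
step 2: normalize row 1 (÷7) = (0, 1)
  row 0: subtract 4×row1 = (1, 0)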